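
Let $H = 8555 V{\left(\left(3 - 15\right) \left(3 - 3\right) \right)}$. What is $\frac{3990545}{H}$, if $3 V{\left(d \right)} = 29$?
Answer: $\frac{2847}{59} \approx 48.254$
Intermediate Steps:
$V{\left(d \right)} = \frac{29}{3}$ ($V{\left(d \right)} = \frac{1}{3} \cdot 29 = \frac{29}{3}$)
$H = \frac{248095}{3}$ ($H = 8555 \cdot \frac{29}{3} = \frac{248095}{3} \approx 82698.0$)
$\frac{3990545}{H} = \frac{3990545}{\frac{248095}{3}} = 3990545 \cdot \frac{3}{248095} = \frac{2847}{59}$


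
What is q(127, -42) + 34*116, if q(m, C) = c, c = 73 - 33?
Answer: 3984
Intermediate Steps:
c = 40
q(m, C) = 40
q(127, -42) + 34*116 = 40 + 34*116 = 40 + 3944 = 3984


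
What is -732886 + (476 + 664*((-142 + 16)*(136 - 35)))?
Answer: -9182474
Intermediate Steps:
-732886 + (476 + 664*((-142 + 16)*(136 - 35))) = -732886 + (476 + 664*(-126*101)) = -732886 + (476 + 664*(-12726)) = -732886 + (476 - 8450064) = -732886 - 8449588 = -9182474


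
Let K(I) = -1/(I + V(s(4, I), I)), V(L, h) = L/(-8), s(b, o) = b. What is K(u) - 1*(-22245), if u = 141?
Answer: 6250843/281 ≈ 22245.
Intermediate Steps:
V(L, h) = -L/8 (V(L, h) = L*(-⅛) = -L/8)
K(I) = -1/(-½ + I) (K(I) = -1/(I - ⅛*4) = -1/(I - ½) = -1/(-½ + I))
K(u) - 1*(-22245) = -2/(-1 + 2*141) - 1*(-22245) = -2/(-1 + 282) + 22245 = -2/281 + 22245 = 6250843/281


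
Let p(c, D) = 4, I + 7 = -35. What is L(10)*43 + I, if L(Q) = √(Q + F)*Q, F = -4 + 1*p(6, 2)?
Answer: -42 + 430*√10 ≈ 1317.8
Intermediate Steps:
I = -42 (I = -7 - 35 = -42)
F = 0 (F = -4 + 1*4 = -4 + 4 = 0)
L(Q) = Q^(3/2) (L(Q) = √(Q + 0)*Q = √Q*Q = Q^(3/2))
L(10)*43 + I = 10^(3/2)*43 - 42 = (10*√10)*43 - 42 = 430*√10 - 42 = -42 + 430*√10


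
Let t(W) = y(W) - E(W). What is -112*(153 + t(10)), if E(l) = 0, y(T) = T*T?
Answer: -28336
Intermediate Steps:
y(T) = T²
t(W) = W² (t(W) = W² - 1*0 = W² + 0 = W²)
-112*(153 + t(10)) = -112*(153 + 10²) = -112*(153 + 100) = -112*253 = -1*28336 = -28336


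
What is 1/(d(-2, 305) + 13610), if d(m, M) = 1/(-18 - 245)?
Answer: 263/3579429 ≈ 7.3475e-5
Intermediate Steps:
d(m, M) = -1/263 (d(m, M) = 1/(-263) = -1/263)
1/(d(-2, 305) + 13610) = 1/(-1/263 + 13610) = 1/(3579429/263) = 263/3579429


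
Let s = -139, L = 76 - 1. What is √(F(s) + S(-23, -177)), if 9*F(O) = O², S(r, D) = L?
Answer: 2*√4999/3 ≈ 47.136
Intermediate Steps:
L = 75
S(r, D) = 75
F(O) = O²/9
√(F(s) + S(-23, -177)) = √((⅑)*(-139)² + 75) = √((⅑)*19321 + 75) = √(19321/9 + 75) = √(19996/9) = 2*√4999/3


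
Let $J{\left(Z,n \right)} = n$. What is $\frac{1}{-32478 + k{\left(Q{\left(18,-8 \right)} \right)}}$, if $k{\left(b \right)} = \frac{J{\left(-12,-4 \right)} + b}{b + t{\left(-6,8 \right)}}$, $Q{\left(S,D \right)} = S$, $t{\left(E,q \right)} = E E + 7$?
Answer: $- \frac{61}{1981144} \approx -3.079 \cdot 10^{-5}$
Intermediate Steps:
$t{\left(E,q \right)} = 7 + E^{2}$ ($t{\left(E,q \right)} = E^{2} + 7 = 7 + E^{2}$)
$k{\left(b \right)} = \frac{-4 + b}{43 + b}$ ($k{\left(b \right)} = \frac{-4 + b}{b + \left(7 + \left(-6\right)^{2}\right)} = \frac{-4 + b}{b + \left(7 + 36\right)} = \frac{-4 + b}{b + 43} = \frac{-4 + b}{43 + b}$)
$\frac{1}{-32478 + k{\left(Q{\left(18,-8 \right)} \right)}} = \frac{1}{-32478 + \frac{-4 + 18}{43 + 18}} = \frac{1}{-32478 + \frac{1}{61} \cdot 14} = \frac{1}{-32478 + \frac{14}{61}} = \frac{1}{- \frac{1981144}{61}} = - \frac{61}{1981144}$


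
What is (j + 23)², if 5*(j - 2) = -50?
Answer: 225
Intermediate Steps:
j = -8 (j = 2 + (⅕)*(-50) = 2 - 10 = -8)
(j + 23)² = (-8 + 23)² = 15² = 225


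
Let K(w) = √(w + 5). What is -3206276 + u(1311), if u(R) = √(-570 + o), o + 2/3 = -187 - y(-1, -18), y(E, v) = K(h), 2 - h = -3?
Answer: -3206276 + I*√(6819 + 9*√10)/3 ≈ -3.2063e+6 + 27.583*I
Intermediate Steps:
h = 5 (h = 2 - 1*(-3) = 2 + 3 = 5)
K(w) = √(5 + w)
y(E, v) = √10 (y(E, v) = √(5 + 5) = √10)
o = -563/3 - √10 (o = -⅔ + (-187 - √10) = -563/3 - √10 ≈ -190.83)
u(R) = √(-2273/3 - √10) (u(R) = √(-570 + (-563/3 - √10)) = √(-2273/3 - √10))
-3206276 + u(1311) = -3206276 + √(-6819 - 9*√10)/3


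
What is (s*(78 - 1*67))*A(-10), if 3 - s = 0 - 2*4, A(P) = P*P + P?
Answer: 10890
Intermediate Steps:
A(P) = P + P² (A(P) = P² + P = P + P²)
s = 11 (s = 3 - (0 - 2*4) = 3 - (0 - 8) = 3 - 1*(-8) = 3 + 8 = 11)
(s*(78 - 1*67))*A(-10) = (11*(78 - 1*67))*(-10*(1 - 10)) = (11*(78 - 67))*(-10*(-9)) = (11*11)*90 = 121*90 = 10890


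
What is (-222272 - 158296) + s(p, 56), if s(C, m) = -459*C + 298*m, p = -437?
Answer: -163297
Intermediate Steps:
(-222272 - 158296) + s(p, 56) = (-222272 - 158296) + (-459*(-437) + 298*56) = -380568 + (200583 + 16688) = -380568 + 217271 = -163297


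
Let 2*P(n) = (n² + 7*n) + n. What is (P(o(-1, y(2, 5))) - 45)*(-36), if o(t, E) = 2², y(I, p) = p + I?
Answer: 756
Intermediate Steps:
y(I, p) = I + p
o(t, E) = 4
P(n) = n²/2 + 4*n (P(n) = ((n² + 7*n) + n)/2 = (n² + 8*n)/2 = n²/2 + 4*n)
(P(o(-1, y(2, 5))) - 45)*(-36) = ((½)*4*(8 + 4) - 45)*(-36) = ((½)*4*12 - 45)*(-36) = (24 - 45)*(-36) = -21*(-36) = 756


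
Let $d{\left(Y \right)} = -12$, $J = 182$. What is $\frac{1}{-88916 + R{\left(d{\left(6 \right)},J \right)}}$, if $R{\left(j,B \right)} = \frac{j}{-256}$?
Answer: $- \frac{64}{5690621} \approx -1.1247 \cdot 10^{-5}$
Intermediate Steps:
$R{\left(j,B \right)} = - \frac{j}{256}$ ($R{\left(j,B \right)} = j \left(- \frac{1}{256}\right) = - \frac{j}{256}$)
$\frac{1}{-88916 + R{\left(d{\left(6 \right)},J \right)}} = \frac{1}{-88916 - - \frac{3}{64}} = \frac{1}{-88916 + \frac{3}{64}} = \frac{1}{- \frac{5690621}{64}} = - \frac{64}{5690621}$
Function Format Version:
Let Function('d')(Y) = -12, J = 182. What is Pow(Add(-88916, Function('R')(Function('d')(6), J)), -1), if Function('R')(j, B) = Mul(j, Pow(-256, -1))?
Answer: Rational(-64, 5690621) ≈ -1.1247e-5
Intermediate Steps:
Function('R')(j, B) = Mul(Rational(-1, 256), j) (Function('R')(j, B) = Mul(j, Rational(-1, 256)) = Mul(Rational(-1, 256), j))
Pow(Add(-88916, Function('R')(Function('d')(6), J)), -1) = Pow(Add(-88916, Mul(Rational(-1, 256), -12)), -1) = Pow(Add(-88916, Rational(3, 64)), -1) = Pow(Rational(-5690621, 64), -1) = Rational(-64, 5690621)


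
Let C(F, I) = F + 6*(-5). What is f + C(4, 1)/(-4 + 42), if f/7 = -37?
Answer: -4934/19 ≈ -259.68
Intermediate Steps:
f = -259 (f = 7*(-37) = -259)
C(F, I) = -30 + F (C(F, I) = F - 30 = -30 + F)
f + C(4, 1)/(-4 + 42) = -259 + (-30 + 4)/(-4 + 42) = -259 - 26/38 = -259 - 26*1/38 = -259 - 13/19 = -4934/19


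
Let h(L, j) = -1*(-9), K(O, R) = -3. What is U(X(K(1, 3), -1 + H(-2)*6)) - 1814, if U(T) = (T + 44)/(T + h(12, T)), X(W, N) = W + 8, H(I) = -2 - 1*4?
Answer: -3621/2 ≈ -1810.5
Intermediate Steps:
h(L, j) = 9
H(I) = -6 (H(I) = -2 - 4 = -6)
X(W, N) = 8 + W
U(T) = (44 + T)/(9 + T) (U(T) = (T + 44)/(T + 9) = (44 + T)/(9 + T))
U(X(K(1, 3), -1 + H(-2)*6)) - 1814 = (44 + (8 - 3))/(9 + (8 - 3)) - 1814 = (44 + 5)/(9 + 5) - 1814 = 49/14 - 1814 = (1/14)*49 - 1814 = 7/2 - 1814 = -3621/2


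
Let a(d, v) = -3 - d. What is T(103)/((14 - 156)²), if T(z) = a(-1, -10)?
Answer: -1/10082 ≈ -9.9187e-5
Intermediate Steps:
T(z) = -2 (T(z) = -3 - 1*(-1) = -3 + 1 = -2)
T(103)/((14 - 156)²) = -2/(14 - 156)² = -2/((-142)²) = -2/20164 = -2*1/20164 = -1/10082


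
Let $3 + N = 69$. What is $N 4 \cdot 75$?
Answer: $19800$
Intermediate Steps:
$N = 66$ ($N = -3 + 69 = 66$)
$N 4 \cdot 75 = 66 \cdot 4 \cdot 75 = 264 \cdot 75 = 19800$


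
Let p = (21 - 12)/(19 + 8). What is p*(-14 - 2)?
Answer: -16/3 ≈ -5.3333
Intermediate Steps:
p = 1/3 (p = 9/27 = 9*(1/27) = 1/3 ≈ 0.33333)
p*(-14 - 2) = (-14 - 2)/3 = (1/3)*(-16) = -16/3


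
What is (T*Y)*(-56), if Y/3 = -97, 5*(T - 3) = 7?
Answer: 358512/5 ≈ 71702.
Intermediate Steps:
T = 22/5 (T = 3 + (1/5)*7 = 3 + 7/5 = 22/5 ≈ 4.4000)
Y = -291 (Y = 3*(-97) = -291)
(T*Y)*(-56) = ((22/5)*(-291))*(-56) = -6402/5*(-56) = 358512/5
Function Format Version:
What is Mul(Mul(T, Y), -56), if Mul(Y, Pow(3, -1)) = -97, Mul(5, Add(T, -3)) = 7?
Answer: Rational(358512, 5) ≈ 71702.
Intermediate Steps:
T = Rational(22, 5) (T = Add(3, Mul(Rational(1, 5), 7)) = Add(3, Rational(7, 5)) = Rational(22, 5) ≈ 4.4000)
Y = -291 (Y = Mul(3, -97) = -291)
Mul(Mul(T, Y), -56) = Mul(Mul(Rational(22, 5), -291), -56) = Mul(Rational(-6402, 5), -56) = Rational(358512, 5)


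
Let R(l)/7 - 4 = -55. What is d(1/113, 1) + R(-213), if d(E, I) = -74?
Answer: -431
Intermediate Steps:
R(l) = -357 (R(l) = 28 + 7*(-55) = 28 - 385 = -357)
d(1/113, 1) + R(-213) = -74 - 357 = -431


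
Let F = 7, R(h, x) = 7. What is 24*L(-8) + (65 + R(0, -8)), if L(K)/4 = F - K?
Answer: 1512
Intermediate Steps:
L(K) = 28 - 4*K (L(K) = 4*(7 - K) = 28 - 4*K)
24*L(-8) + (65 + R(0, -8)) = 24*(28 - 4*(-8)) + (65 + 7) = 24*(28 + 32) + 72 = 24*60 + 72 = 1440 + 72 = 1512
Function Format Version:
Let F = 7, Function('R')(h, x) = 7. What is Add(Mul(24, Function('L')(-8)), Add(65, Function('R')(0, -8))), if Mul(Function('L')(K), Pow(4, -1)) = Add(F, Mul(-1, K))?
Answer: 1512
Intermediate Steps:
Function('L')(K) = Add(28, Mul(-4, K)) (Function('L')(K) = Mul(4, Add(7, Mul(-1, K))) = Add(28, Mul(-4, K)))
Add(Mul(24, Function('L')(-8)), Add(65, Function('R')(0, -8))) = Add(Mul(24, Add(28, Mul(-4, -8))), Add(65, 7)) = Add(Mul(24, Add(28, 32)), 72) = Add(Mul(24, 60), 72) = Add(1440, 72) = 1512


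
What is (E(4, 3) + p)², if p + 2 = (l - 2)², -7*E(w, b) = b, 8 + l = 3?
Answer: 106276/49 ≈ 2168.9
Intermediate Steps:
l = -5 (l = -8 + 3 = -5)
E(w, b) = -b/7
p = 47 (p = -2 + (-5 - 2)² = -2 + (-7)² = -2 + 49 = 47)
(E(4, 3) + p)² = (-⅐*3 + 47)² = (-3/7 + 47)² = (326/7)² = 106276/49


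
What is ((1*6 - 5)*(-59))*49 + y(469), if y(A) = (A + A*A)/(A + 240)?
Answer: -1829289/709 ≈ -2580.1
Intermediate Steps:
y(A) = (A + A²)/(240 + A)
((1*6 - 5)*(-59))*49 + y(469) = ((1*6 - 5)*(-59))*49 + 469*(1 + 469)/(240 + 469) = ((6 - 5)*(-59))*49 + 469*470/709 = (1*(-59))*49 + 469*(1/709)*470 = -59*49 + 220430/709 = -2891 + 220430/709 = -1829289/709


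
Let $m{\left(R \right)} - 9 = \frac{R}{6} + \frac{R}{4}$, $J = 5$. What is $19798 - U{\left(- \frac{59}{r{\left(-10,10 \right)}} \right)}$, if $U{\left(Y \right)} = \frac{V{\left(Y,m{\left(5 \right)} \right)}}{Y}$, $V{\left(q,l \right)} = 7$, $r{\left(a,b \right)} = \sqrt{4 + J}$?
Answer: $\frac{1168103}{59} \approx 19798.0$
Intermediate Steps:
$m{\left(R \right)} = 9 + \frac{5 R}{12}$ ($m{\left(R \right)} = 9 + \left(\frac{R}{6} + \frac{R}{4}\right) = 9 + \frac{5 R}{12}$)
$r{\left(a,b \right)} = 3$ ($r{\left(a,b \right)} = \sqrt{4 + 5} = \sqrt{9} = 3$)
$U{\left(Y \right)} = \frac{7}{Y}$
$19798 - U{\left(- \frac{59}{r{\left(-10,10 \right)}} \right)} = 19798 - \frac{7}{\left(-59\right) \frac{1}{3}} = 19798 - \frac{7}{- \frac{59}{3}} = 19798 - 7 \left(- \frac{3}{59}\right) = 19798 - - \frac{21}{59} = 19798 + \frac{21}{59} = \frac{1168103}{59}$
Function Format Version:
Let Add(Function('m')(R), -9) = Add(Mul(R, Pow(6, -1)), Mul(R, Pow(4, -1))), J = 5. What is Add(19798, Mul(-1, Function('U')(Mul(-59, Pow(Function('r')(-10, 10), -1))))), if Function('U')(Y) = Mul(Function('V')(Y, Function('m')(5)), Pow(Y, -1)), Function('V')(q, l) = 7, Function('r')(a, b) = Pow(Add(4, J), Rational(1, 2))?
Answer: Rational(1168103, 59) ≈ 19798.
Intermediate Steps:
Function('m')(R) = Add(9, Mul(Rational(5, 12), R)) (Function('m')(R) = Add(9, Add(Mul(R, Pow(6, -1)), Mul(R, Pow(4, -1)))) = Add(9, Add(Mul(R, Rational(1, 6)), Mul(R, Rational(1, 4)))) = Add(9, Add(Mul(Rational(1, 6), R), Mul(Rational(1, 4), R))) = Add(9, Mul(Rational(5, 12), R)))
Function('r')(a, b) = 3 (Function('r')(a, b) = Pow(Add(4, 5), Rational(1, 2)) = Pow(9, Rational(1, 2)) = 3)
Function('U')(Y) = Mul(7, Pow(Y, -1))
Add(19798, Mul(-1, Function('U')(Mul(-59, Pow(Function('r')(-10, 10), -1))))) = Add(19798, Mul(-1, Mul(7, Pow(Mul(-59, Pow(3, -1)), -1)))) = Add(19798, Mul(-1, Mul(7, Pow(Mul(-59, Rational(1, 3)), -1)))) = Add(19798, Mul(-1, Mul(7, Pow(Rational(-59, 3), -1)))) = Add(19798, Mul(-1, Mul(7, Rational(-3, 59)))) = Add(19798, Mul(-1, Rational(-21, 59))) = Add(19798, Rational(21, 59)) = Rational(1168103, 59)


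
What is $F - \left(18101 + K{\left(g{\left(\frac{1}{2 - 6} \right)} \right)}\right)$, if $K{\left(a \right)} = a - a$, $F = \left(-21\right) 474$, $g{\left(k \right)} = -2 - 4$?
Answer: $-28055$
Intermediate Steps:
$g{\left(k \right)} = -6$
$F = -9954$
$K{\left(a \right)} = 0$
$F - \left(18101 + K{\left(g{\left(\frac{1}{2 - 6} \right)} \right)}\right) = -9954 - \left(18101 + 0\right) = -9954 - 18101 = -28055$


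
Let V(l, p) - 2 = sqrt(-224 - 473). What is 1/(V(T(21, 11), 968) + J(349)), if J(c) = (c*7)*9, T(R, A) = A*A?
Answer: 21989/483516818 - I*sqrt(697)/483516818 ≈ 4.5477e-5 - 5.4602e-8*I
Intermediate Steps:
T(R, A) = A**2
J(c) = 63*c (J(c) = (7*c)*9 = 63*c)
V(l, p) = 2 + I*sqrt(697) (V(l, p) = 2 + sqrt(-224 - 473) = 2 + sqrt(-697) = 2 + I*sqrt(697))
1/(V(T(21, 11), 968) + J(349)) = 1/((2 + I*sqrt(697)) + 63*349) = 1/((2 + I*sqrt(697)) + 21987) = 1/(21989 + I*sqrt(697))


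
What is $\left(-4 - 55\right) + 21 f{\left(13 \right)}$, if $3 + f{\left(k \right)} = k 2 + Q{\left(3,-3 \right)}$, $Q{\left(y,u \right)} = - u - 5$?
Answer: $382$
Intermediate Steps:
$Q{\left(y,u \right)} = -5 - u$
$f{\left(k \right)} = -5 + 2 k$ ($f{\left(k \right)} = -3 + \left(k 2 - 2\right) = -3 + \left(2 k + \left(-5 + 3\right)\right) = -3 + \left(2 k - 2\right) = -3 + \left(-2 + 2 k\right) = -5 + 2 k$)
$\left(-4 - 55\right) + 21 f{\left(13 \right)} = \left(-4 - 55\right) + 21 \left(-5 + 2 \cdot 13\right) = \left(-4 - 55\right) + 21 \left(-5 + 26\right) = -59 + 21 \cdot 21 = -59 + 441 = 382$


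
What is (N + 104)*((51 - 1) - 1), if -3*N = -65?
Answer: 18473/3 ≈ 6157.7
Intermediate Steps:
N = 65/3 (N = -⅓*(-65) = 65/3 ≈ 21.667)
(N + 104)*((51 - 1) - 1) = (65/3 + 104)*((51 - 1) - 1) = 377*(50 - 1)/3 = (377/3)*49 = 18473/3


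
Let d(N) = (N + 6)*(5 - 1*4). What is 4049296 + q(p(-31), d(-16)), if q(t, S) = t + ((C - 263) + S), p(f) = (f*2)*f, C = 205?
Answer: 4051150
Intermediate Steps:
p(f) = 2*f² (p(f) = (2*f)*f = 2*f²)
d(N) = 6 + N (d(N) = (6 + N)*(5 - 4) = (6 + N)*1 = 6 + N)
q(t, S) = -58 + S + t (q(t, S) = t + ((205 - 263) + S) = t + (-58 + S) = -58 + S + t)
4049296 + q(p(-31), d(-16)) = 4049296 + (-58 + (6 - 16) + 2*(-31)²) = 4049296 + (-58 - 10 + 2*961) = 4049296 + (-58 - 10 + 1922) = 4049296 + 1854 = 4051150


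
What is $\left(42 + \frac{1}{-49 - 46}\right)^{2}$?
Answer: $\frac{15912121}{9025} \approx 1763.1$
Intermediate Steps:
$\left(42 + \frac{1}{-49 - 46}\right)^{2} = \left(42 + \frac{1}{-95}\right)^{2} = \left(42 - \frac{1}{95}\right)^{2} = \left(\frac{3989}{95}\right)^{2} = \frac{15912121}{9025}$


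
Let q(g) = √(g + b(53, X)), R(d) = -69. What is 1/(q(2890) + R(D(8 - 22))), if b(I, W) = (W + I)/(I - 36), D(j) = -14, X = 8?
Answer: -391/10582 - √836247/31746 ≈ -0.065755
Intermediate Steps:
b(I, W) = (I + W)/(-36 + I)
q(g) = √(61/17 + g) (q(g) = √(g + (53 + 8)/(-36 + 53)) = √(g + 61/17) = √(61/17 + g))
1/(q(2890) + R(D(8 - 22))) = 1/(√(1037 + 289*2890)/17 - 69) = 1/(√(1037 + 835210)/17 - 69) = 1/(√836247/17 - 69) = 1/(-69 + √836247/17)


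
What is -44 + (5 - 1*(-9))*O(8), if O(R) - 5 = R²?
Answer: 922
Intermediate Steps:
O(R) = 5 + R²
-44 + (5 - 1*(-9))*O(8) = -44 + (5 - 1*(-9))*(5 + 8²) = -44 + (5 + 9)*(5 + 64) = -44 + 14*69 = -44 + 966 = 922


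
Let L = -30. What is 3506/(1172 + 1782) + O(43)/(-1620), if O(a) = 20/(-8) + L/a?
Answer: 48926827/41155128 ≈ 1.1888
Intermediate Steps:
O(a) = -5/2 - 30/a (O(a) = 20/(-8) - 30/a = 20*(-⅛) - 30/a = -5/2 - 30/a)
3506/(1172 + 1782) + O(43)/(-1620) = 3506/(1172 + 1782) + (-5/2 - 30/43)/(-1620) = 3506/2954 + (-5/2 - 30*1/43)*(-1/1620) = 3506*(1/2954) + (-5/2 - 30/43)*(-1/1620) = 1753/1477 - 275/86*(-1/1620) = 1753/1477 + 55/27864 = 48926827/41155128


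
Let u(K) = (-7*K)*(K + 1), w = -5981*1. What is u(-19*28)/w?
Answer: 1977444/5981 ≈ 330.62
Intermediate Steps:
w = -5981
u(K) = -7*K*(1 + K) (u(K) = (-7*K)*(1 + K) = -7*K*(1 + K))
u(-19*28)/w = -7*(-19*28)*(1 - 19*28)/(-5981) = -7*(-532)*(1 - 532)*(-1/5981) = -7*(-532)*(-531)*(-1/5981) = -1977444*(-1/5981) = 1977444/5981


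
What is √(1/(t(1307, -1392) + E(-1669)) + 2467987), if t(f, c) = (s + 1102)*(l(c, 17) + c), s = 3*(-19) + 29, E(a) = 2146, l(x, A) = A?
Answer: √1341632875369993697/737302 ≈ 1571.0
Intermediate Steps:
s = -28 (s = -57 + 29 = -28)
t(f, c) = 18258 + 1074*c (t(f, c) = (-28 + 1102)*(17 + c) = 1074*(17 + c) = 18258 + 1074*c)
√(1/(t(1307, -1392) + E(-1669)) + 2467987) = √(1/((18258 + 1074*(-1392)) + 2146) + 2467987) = √(1/((18258 - 1495008) + 2146) + 2467987) = √(1/(-1476750 + 2146) + 2467987) = √(1/(-1474604) + 2467987) = √(-1/1474604 + 2467987) = √(3639303502147/1474604) = √1341632875369993697/737302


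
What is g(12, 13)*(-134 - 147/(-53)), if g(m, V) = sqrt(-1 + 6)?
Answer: -6955*sqrt(5)/53 ≈ -293.43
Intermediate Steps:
g(m, V) = sqrt(5)
g(12, 13)*(-134 - 147/(-53)) = sqrt(5)*(-134 - 147/(-53)) = sqrt(5)*(-134 - 147*(-1/53)) = sqrt(5)*(-134 + 147/53) = sqrt(5)*(-6955/53) = -6955*sqrt(5)/53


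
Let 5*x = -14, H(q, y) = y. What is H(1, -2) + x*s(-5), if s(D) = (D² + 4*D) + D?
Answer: -2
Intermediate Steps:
s(D) = D² + 5*D
x = -14/5 (x = (⅕)*(-14) = -14/5 ≈ -2.8000)
H(1, -2) + x*s(-5) = -2 - (-14)*(5 - 5) = -2 - (-14)*0 = -2 - 14/5*0 = -2 + 0 = -2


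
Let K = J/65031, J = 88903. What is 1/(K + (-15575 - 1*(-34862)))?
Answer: 65031/1254341800 ≈ 5.1845e-5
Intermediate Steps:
K = 88903/65031 ≈ 1.3671
1/(K + (-15575 - 1*(-34862))) = 1/(88903/65031 + (-15575 - 1*(-34862))) = 1/(88903/65031 + (-15575 + 34862)) = 1/(88903/65031 + 19287) = 1/(1254341800/65031) = 65031/1254341800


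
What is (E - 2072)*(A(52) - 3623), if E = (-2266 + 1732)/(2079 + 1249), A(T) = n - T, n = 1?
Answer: 6334113775/832 ≈ 7.6131e+6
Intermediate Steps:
A(T) = 1 - T
E = -267/1664 (E = -534/3328 = -534*1/3328 = -267/1664 ≈ -0.16046)
(E - 2072)*(A(52) - 3623) = (-267/1664 - 2072)*((1 - 1*52) - 3623) = -3448075*((1 - 52) - 3623)/1664 = -3448075*(-51 - 3623)/1664 = -3448075/1664*(-3674) = 6334113775/832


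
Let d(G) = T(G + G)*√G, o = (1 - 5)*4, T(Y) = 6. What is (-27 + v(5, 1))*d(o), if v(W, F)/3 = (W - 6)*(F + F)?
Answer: -792*I ≈ -792.0*I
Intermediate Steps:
v(W, F) = 6*F*(-6 + W) (v(W, F) = 3*((W - 6)*(F + F)) = 3*((-6 + W)*(2*F)) = 3*(2*F*(-6 + W)) = 6*F*(-6 + W))
o = -16 (o = -4*4 = -16)
d(G) = 6*√G
(-27 + v(5, 1))*d(o) = (-27 + 6*1*(-6 + 5))*(6*√(-16)) = (-27 + 6*1*(-1))*(6*(4*I)) = (-27 - 6)*(24*I) = -792*I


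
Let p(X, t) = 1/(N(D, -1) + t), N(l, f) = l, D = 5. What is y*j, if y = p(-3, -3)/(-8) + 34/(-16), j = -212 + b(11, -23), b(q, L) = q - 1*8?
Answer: 7315/16 ≈ 457.19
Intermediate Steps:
b(q, L) = -8 + q (b(q, L) = q - 8 = -8 + q)
j = -209 (j = -212 + (-8 + 11) = -212 + 3 = -209)
p(X, t) = 1/(5 + t)
y = -35/16 (y = 1/((5 - 3)*(-8)) + 34/(-16) = -⅛/2 + 34*(-1/16) = (½)*(-⅛) - 17/8 = -1/16 - 17/8 = -35/16 ≈ -2.1875)
y*j = -35/16*(-209) = 7315/16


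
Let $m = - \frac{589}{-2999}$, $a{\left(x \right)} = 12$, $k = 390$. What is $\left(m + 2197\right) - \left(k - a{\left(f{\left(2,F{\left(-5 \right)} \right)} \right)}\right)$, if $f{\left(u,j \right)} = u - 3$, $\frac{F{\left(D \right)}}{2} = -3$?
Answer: $\frac{5455770}{2999} \approx 1819.2$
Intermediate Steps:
$F{\left(D \right)} = -6$ ($F{\left(D \right)} = 2 \left(-3\right) = -6$)
$f{\left(u,j \right)} = -3 + u$ ($f{\left(u,j \right)} = u - 3 = -3 + u$)
$m = \frac{589}{2999}$ ($m = \left(-589\right) \left(- \frac{1}{2999}\right) = \frac{589}{2999} \approx 0.1964$)
$\left(m + 2197\right) - \left(k - a{\left(f{\left(2,F{\left(-5 \right)} \right)} \right)}\right) = \left(\frac{589}{2999} + 2197\right) + \left(12 - 390\right) = \frac{6589392}{2999} + \left(12 - 390\right) = \frac{6589392}{2999} - 378 = \frac{5455770}{2999}$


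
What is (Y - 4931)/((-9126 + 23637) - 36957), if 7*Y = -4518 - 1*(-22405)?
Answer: 8315/78561 ≈ 0.10584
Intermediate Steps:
Y = 17887/7 (Y = (-4518 - 1*(-22405))/7 = (-4518 + 22405)/7 = (⅐)*17887 = 17887/7 ≈ 2555.3)
(Y - 4931)/((-9126 + 23637) - 36957) = (17887/7 - 4931)/((-9126 + 23637) - 36957) = -16630/(7*(14511 - 36957)) = -16630/7/(-22446) = -16630/7*(-1/22446) = 8315/78561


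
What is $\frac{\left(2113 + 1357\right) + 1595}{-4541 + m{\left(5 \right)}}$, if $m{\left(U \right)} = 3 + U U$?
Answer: $- \frac{5065}{4513} \approx -1.1223$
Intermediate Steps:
$m{\left(U \right)} = 3 + U^{2}$
$\frac{\left(2113 + 1357\right) + 1595}{-4541 + m{\left(5 \right)}} = \frac{\left(2113 + 1357\right) + 1595}{-4541 + \left(3 + 5^{2}\right)} = \frac{3470 + 1595}{-4541 + \left(3 + 25\right)} = \frac{5065}{-4541 + 28} = \frac{5065}{-4513} = 5065 \left(- \frac{1}{4513}\right) = - \frac{5065}{4513}$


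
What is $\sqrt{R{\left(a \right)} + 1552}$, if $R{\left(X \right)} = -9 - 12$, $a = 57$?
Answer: $\sqrt{1531} \approx 39.128$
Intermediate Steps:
$R{\left(X \right)} = -21$ ($R{\left(X \right)} = -9 - 12 = -21$)
$\sqrt{R{\left(a \right)} + 1552} = \sqrt{-21 + 1552} = \sqrt{1531}$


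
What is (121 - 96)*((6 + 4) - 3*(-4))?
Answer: 550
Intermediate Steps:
(121 - 96)*((6 + 4) - 3*(-4)) = 25*(10 + 12) = 25*22 = 550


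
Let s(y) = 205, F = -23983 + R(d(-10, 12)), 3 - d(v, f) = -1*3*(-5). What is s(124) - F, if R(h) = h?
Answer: 24200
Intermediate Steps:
d(v, f) = -12 (d(v, f) = 3 - (-1*3)*(-5) = 3 - (-3)*(-5) = 3 - 1*15 = 3 - 15 = -12)
F = -23995 (F = -23983 - 12 = -23995)
s(124) - F = 205 - 1*(-23995) = 205 + 23995 = 24200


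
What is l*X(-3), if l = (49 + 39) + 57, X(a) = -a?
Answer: 435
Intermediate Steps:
l = 145 (l = 88 + 57 = 145)
l*X(-3) = 145*(-1*(-3)) = 145*3 = 435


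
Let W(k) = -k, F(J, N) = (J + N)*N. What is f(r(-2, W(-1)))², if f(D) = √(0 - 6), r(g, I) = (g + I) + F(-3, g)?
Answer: -6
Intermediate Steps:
F(J, N) = N*(J + N)
r(g, I) = I + g + g*(-3 + g) (r(g, I) = (g + I) + g*(-3 + g) = (I + g) + g*(-3 + g) = I + g + g*(-3 + g))
f(D) = I*√6 (f(D) = √(-6) = I*√6)
f(r(-2, W(-1)))² = (I*√6)² = -6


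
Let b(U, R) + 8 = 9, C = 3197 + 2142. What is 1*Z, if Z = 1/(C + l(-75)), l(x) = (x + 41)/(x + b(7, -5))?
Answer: 37/197560 ≈ 0.00018728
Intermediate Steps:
C = 5339
b(U, R) = 1 (b(U, R) = -8 + 9 = 1)
l(x) = (41 + x)/(1 + x) (l(x) = (x + 41)/(x + 1) = (41 + x)/(1 + x))
Z = 37/197560 (Z = 1/(5339 + (41 - 75)/(1 - 75)) = 1/(5339 - 34/(-74)) = 1/(5339 - 1/74*(-34)) = 1/(5339 + 17/37) = 1/(197560/37) = 37/197560 ≈ 0.00018728)
1*Z = 1*(37/197560) = 37/197560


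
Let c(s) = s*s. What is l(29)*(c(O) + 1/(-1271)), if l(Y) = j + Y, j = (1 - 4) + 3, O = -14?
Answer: 7224335/1271 ≈ 5684.0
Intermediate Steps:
j = 0 (j = -3 + 3 = 0)
l(Y) = Y (l(Y) = 0 + Y = Y)
c(s) = s²
l(29)*(c(O) + 1/(-1271)) = 29*((-14)² + 1/(-1271)) = 29*(196 - 1/1271) = 29*(249115/1271) = 7224335/1271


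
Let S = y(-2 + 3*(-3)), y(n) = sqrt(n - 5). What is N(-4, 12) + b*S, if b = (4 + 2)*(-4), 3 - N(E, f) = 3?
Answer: -96*I ≈ -96.0*I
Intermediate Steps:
y(n) = sqrt(-5 + n)
N(E, f) = 0 (N(E, f) = 3 - 1*3 = 3 - 3 = 0)
S = 4*I (S = sqrt(-5 + (-2 + 3*(-3))) = sqrt(-5 + (-2 - 9)) = sqrt(-5 - 11) = sqrt(-16) = 4*I ≈ 4.0*I)
b = -24 (b = 6*(-4) = -24)
N(-4, 12) + b*S = 0 - 96*I = -96*I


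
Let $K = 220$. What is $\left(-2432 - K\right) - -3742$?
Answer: $1090$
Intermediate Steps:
$\left(-2432 - K\right) - -3742 = \left(-2432 - 220\right) - -3742 = \left(-2432 - 220\right) + 3742 = -2652 + 3742 = 1090$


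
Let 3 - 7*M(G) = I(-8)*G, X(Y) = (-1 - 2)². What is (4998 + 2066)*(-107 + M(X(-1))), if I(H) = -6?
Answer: -4888288/7 ≈ -6.9833e+5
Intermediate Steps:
X(Y) = 9 (X(Y) = (-3)² = 9)
M(G) = 3/7 + 6*G/7 (M(G) = 3/7 - (-6)*G/7 = 3/7 + 6*G/7)
(4998 + 2066)*(-107 + M(X(-1))) = (4998 + 2066)*(-107 + (3/7 + (6/7)*9)) = 7064*(-107 + (3/7 + 54/7)) = 7064*(-107 + 57/7) = 7064*(-692/7) = -4888288/7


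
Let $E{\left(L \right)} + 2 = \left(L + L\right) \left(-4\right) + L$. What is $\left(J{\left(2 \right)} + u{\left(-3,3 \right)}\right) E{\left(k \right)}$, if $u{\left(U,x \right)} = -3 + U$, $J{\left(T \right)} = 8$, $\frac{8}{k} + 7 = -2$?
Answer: $\frac{76}{9} \approx 8.4444$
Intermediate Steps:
$k = - \frac{8}{9}$ ($k = \frac{8}{-7 - 2} = \frac{8}{-9} = 8 \left(- \frac{1}{9}\right) = - \frac{8}{9} \approx -0.88889$)
$E{\left(L \right)} = -2 - 7 L$ ($E{\left(L \right)} = -2 + \left(\left(L + L\right) \left(-4\right) + L\right) = -2 + \left(2 L \left(-4\right) + L\right) = -2 + \left(- 8 L + L\right) = -2 - 7 L$)
$\left(J{\left(2 \right)} + u{\left(-3,3 \right)}\right) E{\left(k \right)} = \left(8 - 6\right) \left(-2 - - \frac{56}{9}\right) = \left(8 - 6\right) \left(-2 + \frac{56}{9}\right) = 2 \cdot \frac{38}{9} = \frac{76}{9}$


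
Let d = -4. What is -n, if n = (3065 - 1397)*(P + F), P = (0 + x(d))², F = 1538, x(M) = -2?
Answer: -2572056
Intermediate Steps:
P = 4 (P = (0 - 2)² = (-2)² = 4)
n = 2572056 (n = (3065 - 1397)*(4 + 1538) = 1668*1542 = 2572056)
-n = -1*2572056 = -2572056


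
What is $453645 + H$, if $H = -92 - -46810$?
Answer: $500363$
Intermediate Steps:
$H = 46718$ ($H = -92 + 46810 = 46718$)
$453645 + H = 453645 + 46718 = 500363$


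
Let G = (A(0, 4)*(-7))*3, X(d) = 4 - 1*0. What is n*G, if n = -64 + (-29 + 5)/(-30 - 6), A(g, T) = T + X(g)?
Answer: 10640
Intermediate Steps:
X(d) = 4 (X(d) = 4 + 0 = 4)
A(g, T) = 4 + T (A(g, T) = T + 4 = 4 + T)
G = -168 (G = ((4 + 4)*(-7))*3 = (8*(-7))*3 = -56*3 = -168)
n = -190/3 (n = -64 - 24/(-36) = -64 - 24*(-1/36) = -64 + 2/3 = -190/3 ≈ -63.333)
n*G = -190/3*(-168) = 10640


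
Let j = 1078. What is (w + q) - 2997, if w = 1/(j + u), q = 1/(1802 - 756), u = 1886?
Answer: -4645863479/1550172 ≈ -2997.0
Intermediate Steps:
q = 1/1046 ≈ 0.00095602
w = 1/2964 (w = 1/(1078 + 1886) = 1/2964 ≈ 0.00033738)
(w + q) - 2997 = (1/2964 + 1/1046) - 2997 = 2005/1550172 - 2997 = -4645863479/1550172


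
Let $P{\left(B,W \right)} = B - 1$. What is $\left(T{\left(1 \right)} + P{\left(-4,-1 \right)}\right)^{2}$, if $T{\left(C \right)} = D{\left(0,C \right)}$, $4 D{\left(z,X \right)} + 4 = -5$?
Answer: $\frac{841}{16} \approx 52.563$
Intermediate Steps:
$D{\left(z,X \right)} = - \frac{9}{4}$ ($D{\left(z,X \right)} = -1 + \frac{1}{4} \left(-5\right) = -1 - \frac{5}{4} = - \frac{9}{4}$)
$P{\left(B,W \right)} = -1 + B$ ($P{\left(B,W \right)} = B - 1 = -1 + B$)
$T{\left(C \right)} = - \frac{9}{4}$
$\left(T{\left(1 \right)} + P{\left(-4,-1 \right)}\right)^{2} = \left(- \frac{9}{4} - 5\right)^{2} = \left(- \frac{29}{4}\right)^{2} = \frac{841}{16}$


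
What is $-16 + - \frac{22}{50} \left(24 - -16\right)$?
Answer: $- \frac{168}{5} \approx -33.6$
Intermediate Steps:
$-16 + - \frac{22}{50} \left(24 - -16\right) = -16 + \left(-22\right) \frac{1}{50} \left(24 + 16\right) = -16 - \frac{88}{5} = - \frac{168}{5}$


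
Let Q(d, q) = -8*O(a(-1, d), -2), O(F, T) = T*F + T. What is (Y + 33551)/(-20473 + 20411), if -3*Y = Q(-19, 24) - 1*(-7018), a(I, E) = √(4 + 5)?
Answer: -93571/186 ≈ -503.07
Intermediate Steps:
a(I, E) = 3 (a(I, E) = √9 = 3)
O(F, T) = T + F*T (O(F, T) = F*T + T = T + F*T)
Q(d, q) = 64 (Q(d, q) = -(-16)*(1 + 3) = -(-16)*4 = -8*(-8) = 64)
Y = -7082/3 (Y = -(64 - 1*(-7018))/3 = -(64 + 7018)/3 = -⅓*7082 = -7082/3 ≈ -2360.7)
(Y + 33551)/(-20473 + 20411) = (-7082/3 + 33551)/(-20473 + 20411) = (93571/3)/(-62) = (93571/3)*(-1/62) = -93571/186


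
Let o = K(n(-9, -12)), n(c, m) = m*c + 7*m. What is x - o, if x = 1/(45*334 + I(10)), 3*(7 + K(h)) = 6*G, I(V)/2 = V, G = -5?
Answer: 255851/15050 ≈ 17.000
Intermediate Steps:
I(V) = 2*V
n(c, m) = 7*m + c*m (n(c, m) = c*m + 7*m = 7*m + c*m)
K(h) = -17 (K(h) = -7 + (6*(-5))/3 = -7 + (1/3)*(-30) = -7 - 10 = -17)
o = -17
x = 1/15050 (x = 1/(45*334 + 2*10) = 1/(15030 + 20) = 1/15050 ≈ 6.6445e-5)
x - o = 1/15050 - 1*(-17) = 1/15050 + 17 = 255851/15050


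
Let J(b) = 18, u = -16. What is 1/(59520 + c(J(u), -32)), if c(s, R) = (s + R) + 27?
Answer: 1/59533 ≈ 1.6797e-5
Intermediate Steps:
c(s, R) = 27 + R + s (c(s, R) = (R + s) + 27 = 27 + R + s)
1/(59520 + c(J(u), -32)) = 1/(59520 + (27 - 32 + 18)) = 1/(59520 + 13) = 1/59533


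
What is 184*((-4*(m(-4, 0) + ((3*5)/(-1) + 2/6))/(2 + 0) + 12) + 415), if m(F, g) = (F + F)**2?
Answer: 181240/3 ≈ 60413.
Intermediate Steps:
m(F, g) = 4*F**2 (m(F, g) = (2*F)**2 = 4*F**2)
184*((-4*(m(-4, 0) + ((3*5)/(-1) + 2/6))/(2 + 0) + 12) + 415) = 184*((-4*(4*(-4)**2 + ((3*5)/(-1) + 2/6))/(2 + 0) + 12) + 415) = 184*((-4*(4*16 + (15*(-1) + 2*(1/6)))/2 + 12) + 415) = 184*((-4*(64 + (-15 + 1/3))/2 + 12) + 415) = 184*((-4*(64 - 44/3)/2 + 12) + 415) = 184*((-592/(3*2) + 12) + 415) = 184*((-4*74/3 + 12) + 415) = 184*((-296/3 + 12) + 415) = 184*(-260/3 + 415) = 184*(985/3) = 181240/3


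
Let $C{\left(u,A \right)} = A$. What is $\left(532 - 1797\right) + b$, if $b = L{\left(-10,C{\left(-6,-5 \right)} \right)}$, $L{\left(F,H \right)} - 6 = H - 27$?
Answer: $-1291$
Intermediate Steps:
$L{\left(F,H \right)} = -21 + H$ ($L{\left(F,H \right)} = 6 + \left(H - 27\right) = 6 + \left(-27 + H\right) = -21 + H$)
$b = -26$ ($b = -21 - 5 = -26$)
$\left(532 - 1797\right) + b = \left(532 - 1797\right) - 26 = -1265 - 26 = -1291$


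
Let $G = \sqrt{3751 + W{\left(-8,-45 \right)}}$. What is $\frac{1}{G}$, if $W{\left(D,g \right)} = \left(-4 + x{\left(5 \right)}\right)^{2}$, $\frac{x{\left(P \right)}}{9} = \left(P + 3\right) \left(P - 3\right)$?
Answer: $\frac{\sqrt{23351}}{23351} \approx 0.0065441$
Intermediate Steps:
$x{\left(P \right)} = 9 \left(-3 + P\right) \left(3 + P\right)$ ($x{\left(P \right)} = 9 \left(P + 3\right) \left(P - 3\right) = 9 \left(3 + P\right) \left(-3 + P\right) = 9 \left(-3 + P\right) \left(3 + P\right)$)
$W{\left(D,g \right)} = 19600$ ($W{\left(D,g \right)} = \left(-4 - \left(81 - 9 \cdot 5^{2}\right)\right)^{2} = \left(-4 + \left(-81 + 9 \cdot 25\right)\right)^{2} = \left(-4 + \left(-81 + 225\right)\right)^{2} = \left(-4 + 144\right)^{2} = 140^{2} = 19600$)
$G = \sqrt{23351}$ ($G = \sqrt{3751 + 19600} = \sqrt{23351} \approx 152.81$)
$\frac{1}{G} = \frac{1}{\sqrt{23351}} = \frac{\sqrt{23351}}{23351}$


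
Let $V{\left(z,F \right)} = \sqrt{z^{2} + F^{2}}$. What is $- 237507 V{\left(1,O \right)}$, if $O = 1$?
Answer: $- 237507 \sqrt{2} \approx -3.3589 \cdot 10^{5}$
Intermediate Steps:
$V{\left(z,F \right)} = \sqrt{F^{2} + z^{2}}$
$- 237507 V{\left(1,O \right)} = - 237507 \sqrt{1^{2} + 1^{2}} = - 237507 \sqrt{1 + 1} = - 237507 \sqrt{2}$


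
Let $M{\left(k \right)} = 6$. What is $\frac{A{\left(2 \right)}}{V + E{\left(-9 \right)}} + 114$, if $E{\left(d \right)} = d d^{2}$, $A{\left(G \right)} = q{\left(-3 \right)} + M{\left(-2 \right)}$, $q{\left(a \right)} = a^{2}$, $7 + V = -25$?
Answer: $\frac{86739}{761} \approx 113.98$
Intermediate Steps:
$V = -32$ ($V = -7 - 25 = -32$)
$A{\left(G \right)} = 15$ ($A{\left(G \right)} = \left(-3\right)^{2} + 6 = 9 + 6 = 15$)
$E{\left(d \right)} = d^{3}$
$\frac{A{\left(2 \right)}}{V + E{\left(-9 \right)}} + 114 = \frac{1}{-32 + \left(-9\right)^{3}} \cdot 15 + 114 = \frac{1}{-32 - 729} \cdot 15 + 114 = \frac{1}{-761} \cdot 15 + 114 = \left(- \frac{1}{761}\right) 15 + 114 = - \frac{15}{761} + 114 = \frac{86739}{761}$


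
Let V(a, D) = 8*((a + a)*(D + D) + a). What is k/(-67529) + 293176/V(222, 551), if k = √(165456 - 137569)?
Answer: 36647/489510 - √27887/67529 ≈ 0.072392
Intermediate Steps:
V(a, D) = 8*a + 32*D*a (V(a, D) = 8*((2*a)*(2*D) + a) = 8*(4*D*a + a) = 8*(a + 4*D*a) = 8*a + 32*D*a)
k = √27887 ≈ 166.99
k/(-67529) + 293176/V(222, 551) = √27887/(-67529) + 293176/((8*222*(1 + 4*551))) = √27887*(-1/67529) + 293176/((8*222*(1 + 2204))) = -√27887/67529 + 293176/((8*222*2205)) = -√27887/67529 + 293176/3916080 = -√27887/67529 + 293176*(1/3916080) = -√27887/67529 + 36647/489510 = 36647/489510 - √27887/67529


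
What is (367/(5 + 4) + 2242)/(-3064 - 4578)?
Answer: -20545/68778 ≈ -0.29871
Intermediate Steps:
(367/(5 + 4) + 2242)/(-3064 - 4578) = (367/9 + 2242)/(-7642) = ((⅑)*367 + 2242)*(-1/7642) = (367/9 + 2242)*(-1/7642) = (20545/9)*(-1/7642) = -20545/68778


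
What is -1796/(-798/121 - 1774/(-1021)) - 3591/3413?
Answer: 188780056051/512038738 ≈ 368.68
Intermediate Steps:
-1796/(-798/121 - 1774/(-1021)) - 3591/3413 = -1796/(-798*1/121 - 1774*(-1/1021)) - 3591*1/3413 = -1796/(-798/121 + 1774/1021) - 3591/3413 = -1796/(-600104/123541) - 3591/3413 = -1796*(-123541/600104) - 3591/3413 = 55469909/150026 - 3591/3413 = 188780056051/512038738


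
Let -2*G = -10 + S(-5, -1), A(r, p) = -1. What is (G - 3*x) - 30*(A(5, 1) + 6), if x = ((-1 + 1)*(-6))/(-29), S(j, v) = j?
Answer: -285/2 ≈ -142.50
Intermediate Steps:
G = 15/2 (G = -(-10 - 5)/2 = -½*(-15) = 15/2 ≈ 7.5000)
x = 0 (x = (0*(-6))*(-1/29) = 0*(-1/29) = 0)
(G - 3*x) - 30*(A(5, 1) + 6) = (15/2 - 3*0) - 30*(-1 + 6) = (15/2 + 0) - 30*5 = 15/2 - 150 = -285/2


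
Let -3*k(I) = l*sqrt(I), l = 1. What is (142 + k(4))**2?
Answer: 179776/9 ≈ 19975.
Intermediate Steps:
k(I) = -sqrt(I)/3
(142 + k(4))**2 = (142 - sqrt(4)/3)**2 = (142 - 1/3*2)**2 = (142 - 2/3)**2 = (424/3)**2 = 179776/9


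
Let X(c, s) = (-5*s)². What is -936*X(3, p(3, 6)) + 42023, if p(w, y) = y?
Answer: -800377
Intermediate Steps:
X(c, s) = 25*s²
-936*X(3, p(3, 6)) + 42023 = -936*25*6² + 42023 = -936*25*36 + 42023 = -936*900 + 42023 = -1*842400 + 42023 = -842400 + 42023 = -800377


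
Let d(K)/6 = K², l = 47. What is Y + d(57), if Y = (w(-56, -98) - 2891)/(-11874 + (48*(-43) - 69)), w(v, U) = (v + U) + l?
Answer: 273055456/14007 ≈ 19494.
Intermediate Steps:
w(v, U) = 47 + U + v (w(v, U) = (v + U) + 47 = (U + v) + 47 = 47 + U + v)
d(K) = 6*K²
Y = 2998/14007 (Y = ((47 - 98 - 56) - 2891)/(-11874 + (48*(-43) - 69)) = (-107 - 2891)/(-11874 + (-2064 - 69)) = -2998/(-11874 - 2133) = -2998/(-14007) = -2998*(-1/14007) = 2998/14007 ≈ 0.21404)
Y + d(57) = 2998/14007 + 6*57² = 2998/14007 + 6*3249 = 2998/14007 + 19494 = 273055456/14007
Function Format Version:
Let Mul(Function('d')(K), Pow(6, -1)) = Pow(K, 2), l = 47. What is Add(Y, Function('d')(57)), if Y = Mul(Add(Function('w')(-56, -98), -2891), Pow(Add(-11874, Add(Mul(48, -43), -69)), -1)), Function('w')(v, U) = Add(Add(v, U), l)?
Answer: Rational(273055456, 14007) ≈ 19494.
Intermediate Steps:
Function('w')(v, U) = Add(47, U, v) (Function('w')(v, U) = Add(Add(v, U), 47) = Add(Add(U, v), 47) = Add(47, U, v))
Function('d')(K) = Mul(6, Pow(K, 2))
Y = Rational(2998, 14007) (Y = Mul(Add(Add(47, -98, -56), -2891), Pow(Add(-11874, Add(Mul(48, -43), -69)), -1)) = Mul(Add(-107, -2891), Pow(Add(-11874, Add(-2064, -69)), -1)) = Mul(-2998, Pow(Add(-11874, -2133), -1)) = Mul(-2998, Pow(-14007, -1)) = Mul(-2998, Rational(-1, 14007)) = Rational(2998, 14007) ≈ 0.21404)
Add(Y, Function('d')(57)) = Add(Rational(2998, 14007), Mul(6, Pow(57, 2))) = Add(Rational(2998, 14007), Mul(6, 3249)) = Add(Rational(2998, 14007), 19494) = Rational(273055456, 14007)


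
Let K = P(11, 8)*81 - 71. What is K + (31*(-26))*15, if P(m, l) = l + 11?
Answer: -10622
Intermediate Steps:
P(m, l) = 11 + l
K = 1468 (K = (11 + 8)*81 - 71 = 19*81 - 71 = 1539 - 71 = 1468)
K + (31*(-26))*15 = 1468 + (31*(-26))*15 = 1468 - 806*15 = 1468 - 12090 = -10622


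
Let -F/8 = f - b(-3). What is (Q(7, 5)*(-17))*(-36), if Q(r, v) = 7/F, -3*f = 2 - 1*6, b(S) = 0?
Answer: -3213/8 ≈ -401.63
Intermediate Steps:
f = 4/3 (f = -(2 - 1*6)/3 = -(2 - 6)/3 = -1/3*(-4) = 4/3 ≈ 1.3333)
F = -32/3 (F = -8*(4/3 - 1*0) = -8*(4/3 + 0) = -8*4/3 = -32/3 ≈ -10.667)
Q(r, v) = -21/32 (Q(r, v) = 7/(-32/3) = 7*(-3/32) = -21/32)
(Q(7, 5)*(-17))*(-36) = -21/32*(-17)*(-36) = (357/32)*(-36) = -3213/8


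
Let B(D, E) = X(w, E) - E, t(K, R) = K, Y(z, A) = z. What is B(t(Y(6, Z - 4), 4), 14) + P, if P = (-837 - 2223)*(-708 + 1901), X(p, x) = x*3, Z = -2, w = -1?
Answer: -3650552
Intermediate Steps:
X(p, x) = 3*x
B(D, E) = 2*E (B(D, E) = 3*E - E = 2*E)
P = -3650580 (P = -3060*1193 = -3650580)
B(t(Y(6, Z - 4), 4), 14) + P = 2*14 - 3650580 = 28 - 3650580 = -3650552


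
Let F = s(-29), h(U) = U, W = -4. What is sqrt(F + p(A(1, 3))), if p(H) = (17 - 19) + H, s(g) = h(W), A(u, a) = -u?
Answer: I*sqrt(7) ≈ 2.6458*I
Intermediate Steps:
s(g) = -4
F = -4
p(H) = -2 + H
sqrt(F + p(A(1, 3))) = sqrt(-4 + (-2 - 1*1)) = sqrt(-4 + (-2 - 1)) = sqrt(-4 - 3) = sqrt(-7) = I*sqrt(7)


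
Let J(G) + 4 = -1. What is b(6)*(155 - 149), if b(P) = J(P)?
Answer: -30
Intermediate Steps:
J(G) = -5 (J(G) = -4 - 1 = -5)
b(P) = -5
b(6)*(155 - 149) = -5*(155 - 149) = -5*6 = -30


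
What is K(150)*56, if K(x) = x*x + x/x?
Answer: 1260056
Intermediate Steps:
K(x) = 1 + x**2 (K(x) = x**2 + 1 = 1 + x**2)
K(150)*56 = (1 + 150**2)*56 = (1 + 22500)*56 = 22501*56 = 1260056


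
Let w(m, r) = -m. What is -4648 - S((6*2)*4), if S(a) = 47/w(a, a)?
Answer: -223057/48 ≈ -4647.0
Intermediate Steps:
S(a) = -47/a (S(a) = 47/((-a)) = 47*(-1/a) = -47/a)
-4648 - S((6*2)*4) = -4648 - (-47)/((6*2)*4) = -4648 - (-47)/(12*4) = -4648 - (-47)/48 = -4648 - 1*(-47/48) = -4648 + 47/48 = -223057/48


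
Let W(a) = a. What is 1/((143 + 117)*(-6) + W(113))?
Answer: -1/1447 ≈ -0.00069109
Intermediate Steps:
1/((143 + 117)*(-6) + W(113)) = 1/((143 + 117)*(-6) + 113) = 1/(260*(-6) + 113) = 1/(-1560 + 113) = 1/(-1447) = -1/1447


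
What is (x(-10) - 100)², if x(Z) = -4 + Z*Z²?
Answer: 1218816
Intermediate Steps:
x(Z) = -4 + Z³
(x(-10) - 100)² = ((-4 + (-10)³) - 100)² = ((-4 - 1000) - 100)² = (-1004 - 100)² = (-1104)² = 1218816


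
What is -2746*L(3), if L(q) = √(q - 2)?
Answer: -2746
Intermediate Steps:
L(q) = √(-2 + q)
-2746*L(3) = -2746*√(-2 + 3) = -2746*√1 = -2746*1 = -2746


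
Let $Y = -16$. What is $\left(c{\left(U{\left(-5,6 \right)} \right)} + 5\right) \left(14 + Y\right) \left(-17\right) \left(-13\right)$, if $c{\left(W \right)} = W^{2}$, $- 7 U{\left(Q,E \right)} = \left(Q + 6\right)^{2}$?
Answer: $- \frac{108732}{49} \approx -2219.0$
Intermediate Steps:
$U{\left(Q,E \right)} = - \frac{\left(6 + Q\right)^{2}}{7}$ ($U{\left(Q,E \right)} = - \frac{\left(Q + 6\right)^{2}}{7} = - \frac{\left(6 + Q\right)^{2}}{7}$)
$\left(c{\left(U{\left(-5,6 \right)} \right)} + 5\right) \left(14 + Y\right) \left(-17\right) \left(-13\right) = \left(\left(- \frac{\left(6 - 5\right)^{2}}{7}\right)^{2} + 5\right) \left(14 - 16\right) \left(-17\right) \left(-13\right) = \left(\left(- \frac{1^{2}}{7}\right)^{2} + 5\right) \left(-2\right) \left(-17\right) \left(-13\right) = \left(\left(\left(- \frac{1}{7}\right) 1\right)^{2} + 5\right) \left(-2\right) \left(-17\right) \left(-13\right) = \left(\left(- \frac{1}{7}\right)^{2} + 5\right) \left(-2\right) \left(-17\right) \left(-13\right) = \left(\frac{1}{49} + 5\right) \left(-2\right) \left(-17\right) \left(-13\right) = \frac{246}{49} \left(-2\right) \left(-17\right) \left(-13\right) = \left(- \frac{492}{49}\right) \left(-17\right) \left(-13\right) = \frac{8364}{49} \left(-13\right) = - \frac{108732}{49}$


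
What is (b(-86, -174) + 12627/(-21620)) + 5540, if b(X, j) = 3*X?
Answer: 4964531/940 ≈ 5281.4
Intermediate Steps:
(b(-86, -174) + 12627/(-21620)) + 5540 = (3*(-86) + 12627/(-21620)) + 5540 = (-258 + 12627*(-1/21620)) + 5540 = (-258 - 549/940) + 5540 = -243069/940 + 5540 = 4964531/940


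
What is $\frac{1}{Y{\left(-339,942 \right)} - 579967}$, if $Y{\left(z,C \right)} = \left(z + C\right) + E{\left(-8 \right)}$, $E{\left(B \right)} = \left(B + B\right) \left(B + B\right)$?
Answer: $- \frac{1}{579108} \approx -1.7268 \cdot 10^{-6}$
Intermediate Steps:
$E{\left(B \right)} = 4 B^{2}$ ($E{\left(B \right)} = 2 B 2 B = 4 B^{2}$)
$Y{\left(z,C \right)} = 256 + C + z$ ($Y{\left(z,C \right)} = \left(z + C\right) + 4 \left(-8\right)^{2} = \left(C + z\right) + 4 \cdot 64 = \left(C + z\right) + 256 = 256 + C + z$)
$\frac{1}{Y{\left(-339,942 \right)} - 579967} = \frac{1}{\left(256 + 942 - 339\right) - 579967} = \frac{1}{859 - 579967} = \frac{1}{-579108} = - \frac{1}{579108}$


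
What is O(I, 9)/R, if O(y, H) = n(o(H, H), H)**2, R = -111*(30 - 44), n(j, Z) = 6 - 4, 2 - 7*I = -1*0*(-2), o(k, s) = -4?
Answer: 2/777 ≈ 0.0025740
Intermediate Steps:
I = 2/7 (I = 2/7 - (-1*0)*(-2)/7 = 2/7 - 0*(-2) = 2/7 - 1/7*0 = 2/7 + 0 = 2/7 ≈ 0.28571)
n(j, Z) = 2
R = 1554 (R = -111*(-14) = 1554)
O(y, H) = 4 (O(y, H) = 2**2 = 4)
O(I, 9)/R = 4/1554 = 4*(1/1554) = 2/777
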